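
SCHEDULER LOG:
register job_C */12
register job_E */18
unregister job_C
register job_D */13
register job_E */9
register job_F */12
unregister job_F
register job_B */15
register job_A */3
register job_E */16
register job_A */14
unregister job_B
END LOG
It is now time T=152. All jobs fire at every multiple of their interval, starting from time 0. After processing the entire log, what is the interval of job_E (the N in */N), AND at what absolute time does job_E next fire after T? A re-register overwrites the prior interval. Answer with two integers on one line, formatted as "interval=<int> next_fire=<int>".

Answer: interval=16 next_fire=160

Derivation:
Op 1: register job_C */12 -> active={job_C:*/12}
Op 2: register job_E */18 -> active={job_C:*/12, job_E:*/18}
Op 3: unregister job_C -> active={job_E:*/18}
Op 4: register job_D */13 -> active={job_D:*/13, job_E:*/18}
Op 5: register job_E */9 -> active={job_D:*/13, job_E:*/9}
Op 6: register job_F */12 -> active={job_D:*/13, job_E:*/9, job_F:*/12}
Op 7: unregister job_F -> active={job_D:*/13, job_E:*/9}
Op 8: register job_B */15 -> active={job_B:*/15, job_D:*/13, job_E:*/9}
Op 9: register job_A */3 -> active={job_A:*/3, job_B:*/15, job_D:*/13, job_E:*/9}
Op 10: register job_E */16 -> active={job_A:*/3, job_B:*/15, job_D:*/13, job_E:*/16}
Op 11: register job_A */14 -> active={job_A:*/14, job_B:*/15, job_D:*/13, job_E:*/16}
Op 12: unregister job_B -> active={job_A:*/14, job_D:*/13, job_E:*/16}
Final interval of job_E = 16
Next fire of job_E after T=152: (152//16+1)*16 = 160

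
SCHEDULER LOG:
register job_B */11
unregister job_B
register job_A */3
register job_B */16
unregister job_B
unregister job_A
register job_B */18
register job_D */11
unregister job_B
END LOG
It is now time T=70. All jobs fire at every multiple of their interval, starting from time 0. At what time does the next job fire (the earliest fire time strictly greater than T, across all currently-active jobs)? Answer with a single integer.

Answer: 77

Derivation:
Op 1: register job_B */11 -> active={job_B:*/11}
Op 2: unregister job_B -> active={}
Op 3: register job_A */3 -> active={job_A:*/3}
Op 4: register job_B */16 -> active={job_A:*/3, job_B:*/16}
Op 5: unregister job_B -> active={job_A:*/3}
Op 6: unregister job_A -> active={}
Op 7: register job_B */18 -> active={job_B:*/18}
Op 8: register job_D */11 -> active={job_B:*/18, job_D:*/11}
Op 9: unregister job_B -> active={job_D:*/11}
  job_D: interval 11, next fire after T=70 is 77
Earliest fire time = 77 (job job_D)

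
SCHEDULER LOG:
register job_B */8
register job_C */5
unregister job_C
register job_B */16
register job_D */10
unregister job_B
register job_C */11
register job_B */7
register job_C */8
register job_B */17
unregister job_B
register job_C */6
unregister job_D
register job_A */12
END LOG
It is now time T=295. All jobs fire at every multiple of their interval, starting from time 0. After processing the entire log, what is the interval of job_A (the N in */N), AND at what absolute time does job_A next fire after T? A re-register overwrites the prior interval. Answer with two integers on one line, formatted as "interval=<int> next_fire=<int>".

Answer: interval=12 next_fire=300

Derivation:
Op 1: register job_B */8 -> active={job_B:*/8}
Op 2: register job_C */5 -> active={job_B:*/8, job_C:*/5}
Op 3: unregister job_C -> active={job_B:*/8}
Op 4: register job_B */16 -> active={job_B:*/16}
Op 5: register job_D */10 -> active={job_B:*/16, job_D:*/10}
Op 6: unregister job_B -> active={job_D:*/10}
Op 7: register job_C */11 -> active={job_C:*/11, job_D:*/10}
Op 8: register job_B */7 -> active={job_B:*/7, job_C:*/11, job_D:*/10}
Op 9: register job_C */8 -> active={job_B:*/7, job_C:*/8, job_D:*/10}
Op 10: register job_B */17 -> active={job_B:*/17, job_C:*/8, job_D:*/10}
Op 11: unregister job_B -> active={job_C:*/8, job_D:*/10}
Op 12: register job_C */6 -> active={job_C:*/6, job_D:*/10}
Op 13: unregister job_D -> active={job_C:*/6}
Op 14: register job_A */12 -> active={job_A:*/12, job_C:*/6}
Final interval of job_A = 12
Next fire of job_A after T=295: (295//12+1)*12 = 300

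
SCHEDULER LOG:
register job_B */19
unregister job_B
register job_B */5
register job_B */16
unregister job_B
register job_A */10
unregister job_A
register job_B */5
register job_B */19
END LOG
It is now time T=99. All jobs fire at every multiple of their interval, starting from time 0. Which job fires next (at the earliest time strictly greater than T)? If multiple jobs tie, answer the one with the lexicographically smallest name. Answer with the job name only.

Op 1: register job_B */19 -> active={job_B:*/19}
Op 2: unregister job_B -> active={}
Op 3: register job_B */5 -> active={job_B:*/5}
Op 4: register job_B */16 -> active={job_B:*/16}
Op 5: unregister job_B -> active={}
Op 6: register job_A */10 -> active={job_A:*/10}
Op 7: unregister job_A -> active={}
Op 8: register job_B */5 -> active={job_B:*/5}
Op 9: register job_B */19 -> active={job_B:*/19}
  job_B: interval 19, next fire after T=99 is 114
Earliest = 114, winner (lex tiebreak) = job_B

Answer: job_B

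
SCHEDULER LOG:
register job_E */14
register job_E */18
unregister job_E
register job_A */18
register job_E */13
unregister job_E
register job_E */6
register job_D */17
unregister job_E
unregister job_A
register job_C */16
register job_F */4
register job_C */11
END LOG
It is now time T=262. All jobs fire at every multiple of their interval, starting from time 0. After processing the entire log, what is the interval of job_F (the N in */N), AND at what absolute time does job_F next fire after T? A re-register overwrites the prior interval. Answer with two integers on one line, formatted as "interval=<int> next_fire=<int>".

Answer: interval=4 next_fire=264

Derivation:
Op 1: register job_E */14 -> active={job_E:*/14}
Op 2: register job_E */18 -> active={job_E:*/18}
Op 3: unregister job_E -> active={}
Op 4: register job_A */18 -> active={job_A:*/18}
Op 5: register job_E */13 -> active={job_A:*/18, job_E:*/13}
Op 6: unregister job_E -> active={job_A:*/18}
Op 7: register job_E */6 -> active={job_A:*/18, job_E:*/6}
Op 8: register job_D */17 -> active={job_A:*/18, job_D:*/17, job_E:*/6}
Op 9: unregister job_E -> active={job_A:*/18, job_D:*/17}
Op 10: unregister job_A -> active={job_D:*/17}
Op 11: register job_C */16 -> active={job_C:*/16, job_D:*/17}
Op 12: register job_F */4 -> active={job_C:*/16, job_D:*/17, job_F:*/4}
Op 13: register job_C */11 -> active={job_C:*/11, job_D:*/17, job_F:*/4}
Final interval of job_F = 4
Next fire of job_F after T=262: (262//4+1)*4 = 264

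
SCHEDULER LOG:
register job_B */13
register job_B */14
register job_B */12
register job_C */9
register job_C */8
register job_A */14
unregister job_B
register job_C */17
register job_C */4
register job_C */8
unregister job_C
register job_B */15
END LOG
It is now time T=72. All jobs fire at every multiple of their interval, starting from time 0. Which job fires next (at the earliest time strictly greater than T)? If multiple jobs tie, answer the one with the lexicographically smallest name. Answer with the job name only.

Op 1: register job_B */13 -> active={job_B:*/13}
Op 2: register job_B */14 -> active={job_B:*/14}
Op 3: register job_B */12 -> active={job_B:*/12}
Op 4: register job_C */9 -> active={job_B:*/12, job_C:*/9}
Op 5: register job_C */8 -> active={job_B:*/12, job_C:*/8}
Op 6: register job_A */14 -> active={job_A:*/14, job_B:*/12, job_C:*/8}
Op 7: unregister job_B -> active={job_A:*/14, job_C:*/8}
Op 8: register job_C */17 -> active={job_A:*/14, job_C:*/17}
Op 9: register job_C */4 -> active={job_A:*/14, job_C:*/4}
Op 10: register job_C */8 -> active={job_A:*/14, job_C:*/8}
Op 11: unregister job_C -> active={job_A:*/14}
Op 12: register job_B */15 -> active={job_A:*/14, job_B:*/15}
  job_A: interval 14, next fire after T=72 is 84
  job_B: interval 15, next fire after T=72 is 75
Earliest = 75, winner (lex tiebreak) = job_B

Answer: job_B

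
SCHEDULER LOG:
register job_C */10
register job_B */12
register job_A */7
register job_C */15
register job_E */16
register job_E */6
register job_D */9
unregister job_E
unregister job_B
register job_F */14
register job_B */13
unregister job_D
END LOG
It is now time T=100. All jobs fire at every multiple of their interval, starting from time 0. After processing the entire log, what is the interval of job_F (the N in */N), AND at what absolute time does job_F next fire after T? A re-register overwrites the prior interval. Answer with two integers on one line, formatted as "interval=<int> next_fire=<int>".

Answer: interval=14 next_fire=112

Derivation:
Op 1: register job_C */10 -> active={job_C:*/10}
Op 2: register job_B */12 -> active={job_B:*/12, job_C:*/10}
Op 3: register job_A */7 -> active={job_A:*/7, job_B:*/12, job_C:*/10}
Op 4: register job_C */15 -> active={job_A:*/7, job_B:*/12, job_C:*/15}
Op 5: register job_E */16 -> active={job_A:*/7, job_B:*/12, job_C:*/15, job_E:*/16}
Op 6: register job_E */6 -> active={job_A:*/7, job_B:*/12, job_C:*/15, job_E:*/6}
Op 7: register job_D */9 -> active={job_A:*/7, job_B:*/12, job_C:*/15, job_D:*/9, job_E:*/6}
Op 8: unregister job_E -> active={job_A:*/7, job_B:*/12, job_C:*/15, job_D:*/9}
Op 9: unregister job_B -> active={job_A:*/7, job_C:*/15, job_D:*/9}
Op 10: register job_F */14 -> active={job_A:*/7, job_C:*/15, job_D:*/9, job_F:*/14}
Op 11: register job_B */13 -> active={job_A:*/7, job_B:*/13, job_C:*/15, job_D:*/9, job_F:*/14}
Op 12: unregister job_D -> active={job_A:*/7, job_B:*/13, job_C:*/15, job_F:*/14}
Final interval of job_F = 14
Next fire of job_F after T=100: (100//14+1)*14 = 112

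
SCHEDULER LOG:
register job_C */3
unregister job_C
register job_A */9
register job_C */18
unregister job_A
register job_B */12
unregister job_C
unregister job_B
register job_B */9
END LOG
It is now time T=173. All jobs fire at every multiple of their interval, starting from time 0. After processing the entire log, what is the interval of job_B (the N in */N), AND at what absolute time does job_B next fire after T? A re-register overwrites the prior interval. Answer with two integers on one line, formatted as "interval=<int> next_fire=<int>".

Answer: interval=9 next_fire=180

Derivation:
Op 1: register job_C */3 -> active={job_C:*/3}
Op 2: unregister job_C -> active={}
Op 3: register job_A */9 -> active={job_A:*/9}
Op 4: register job_C */18 -> active={job_A:*/9, job_C:*/18}
Op 5: unregister job_A -> active={job_C:*/18}
Op 6: register job_B */12 -> active={job_B:*/12, job_C:*/18}
Op 7: unregister job_C -> active={job_B:*/12}
Op 8: unregister job_B -> active={}
Op 9: register job_B */9 -> active={job_B:*/9}
Final interval of job_B = 9
Next fire of job_B after T=173: (173//9+1)*9 = 180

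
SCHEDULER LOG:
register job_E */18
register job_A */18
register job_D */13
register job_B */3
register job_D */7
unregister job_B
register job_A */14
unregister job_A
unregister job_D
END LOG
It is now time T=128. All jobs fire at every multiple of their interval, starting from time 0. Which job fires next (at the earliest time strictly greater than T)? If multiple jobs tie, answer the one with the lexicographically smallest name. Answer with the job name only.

Op 1: register job_E */18 -> active={job_E:*/18}
Op 2: register job_A */18 -> active={job_A:*/18, job_E:*/18}
Op 3: register job_D */13 -> active={job_A:*/18, job_D:*/13, job_E:*/18}
Op 4: register job_B */3 -> active={job_A:*/18, job_B:*/3, job_D:*/13, job_E:*/18}
Op 5: register job_D */7 -> active={job_A:*/18, job_B:*/3, job_D:*/7, job_E:*/18}
Op 6: unregister job_B -> active={job_A:*/18, job_D:*/7, job_E:*/18}
Op 7: register job_A */14 -> active={job_A:*/14, job_D:*/7, job_E:*/18}
Op 8: unregister job_A -> active={job_D:*/7, job_E:*/18}
Op 9: unregister job_D -> active={job_E:*/18}
  job_E: interval 18, next fire after T=128 is 144
Earliest = 144, winner (lex tiebreak) = job_E

Answer: job_E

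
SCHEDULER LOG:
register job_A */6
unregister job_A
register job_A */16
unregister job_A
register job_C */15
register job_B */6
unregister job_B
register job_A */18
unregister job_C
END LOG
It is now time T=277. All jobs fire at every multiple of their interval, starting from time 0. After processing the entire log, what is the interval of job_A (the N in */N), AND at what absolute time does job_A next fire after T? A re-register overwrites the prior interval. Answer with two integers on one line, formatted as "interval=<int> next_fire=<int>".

Answer: interval=18 next_fire=288

Derivation:
Op 1: register job_A */6 -> active={job_A:*/6}
Op 2: unregister job_A -> active={}
Op 3: register job_A */16 -> active={job_A:*/16}
Op 4: unregister job_A -> active={}
Op 5: register job_C */15 -> active={job_C:*/15}
Op 6: register job_B */6 -> active={job_B:*/6, job_C:*/15}
Op 7: unregister job_B -> active={job_C:*/15}
Op 8: register job_A */18 -> active={job_A:*/18, job_C:*/15}
Op 9: unregister job_C -> active={job_A:*/18}
Final interval of job_A = 18
Next fire of job_A after T=277: (277//18+1)*18 = 288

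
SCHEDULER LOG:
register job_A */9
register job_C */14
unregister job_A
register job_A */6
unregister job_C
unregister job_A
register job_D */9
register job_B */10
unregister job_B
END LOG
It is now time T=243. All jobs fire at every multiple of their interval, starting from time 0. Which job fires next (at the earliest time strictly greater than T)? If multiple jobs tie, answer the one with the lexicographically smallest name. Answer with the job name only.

Op 1: register job_A */9 -> active={job_A:*/9}
Op 2: register job_C */14 -> active={job_A:*/9, job_C:*/14}
Op 3: unregister job_A -> active={job_C:*/14}
Op 4: register job_A */6 -> active={job_A:*/6, job_C:*/14}
Op 5: unregister job_C -> active={job_A:*/6}
Op 6: unregister job_A -> active={}
Op 7: register job_D */9 -> active={job_D:*/9}
Op 8: register job_B */10 -> active={job_B:*/10, job_D:*/9}
Op 9: unregister job_B -> active={job_D:*/9}
  job_D: interval 9, next fire after T=243 is 252
Earliest = 252, winner (lex tiebreak) = job_D

Answer: job_D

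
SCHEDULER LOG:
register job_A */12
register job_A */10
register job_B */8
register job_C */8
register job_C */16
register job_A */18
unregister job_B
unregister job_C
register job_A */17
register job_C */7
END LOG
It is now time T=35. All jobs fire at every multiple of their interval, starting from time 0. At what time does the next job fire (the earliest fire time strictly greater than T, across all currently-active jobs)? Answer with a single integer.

Op 1: register job_A */12 -> active={job_A:*/12}
Op 2: register job_A */10 -> active={job_A:*/10}
Op 3: register job_B */8 -> active={job_A:*/10, job_B:*/8}
Op 4: register job_C */8 -> active={job_A:*/10, job_B:*/8, job_C:*/8}
Op 5: register job_C */16 -> active={job_A:*/10, job_B:*/8, job_C:*/16}
Op 6: register job_A */18 -> active={job_A:*/18, job_B:*/8, job_C:*/16}
Op 7: unregister job_B -> active={job_A:*/18, job_C:*/16}
Op 8: unregister job_C -> active={job_A:*/18}
Op 9: register job_A */17 -> active={job_A:*/17}
Op 10: register job_C */7 -> active={job_A:*/17, job_C:*/7}
  job_A: interval 17, next fire after T=35 is 51
  job_C: interval 7, next fire after T=35 is 42
Earliest fire time = 42 (job job_C)

Answer: 42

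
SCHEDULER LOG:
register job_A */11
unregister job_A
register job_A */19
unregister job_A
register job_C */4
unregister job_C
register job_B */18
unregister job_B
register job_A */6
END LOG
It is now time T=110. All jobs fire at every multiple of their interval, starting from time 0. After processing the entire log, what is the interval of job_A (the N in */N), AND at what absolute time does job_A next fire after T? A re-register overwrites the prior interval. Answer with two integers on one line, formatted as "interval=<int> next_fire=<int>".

Answer: interval=6 next_fire=114

Derivation:
Op 1: register job_A */11 -> active={job_A:*/11}
Op 2: unregister job_A -> active={}
Op 3: register job_A */19 -> active={job_A:*/19}
Op 4: unregister job_A -> active={}
Op 5: register job_C */4 -> active={job_C:*/4}
Op 6: unregister job_C -> active={}
Op 7: register job_B */18 -> active={job_B:*/18}
Op 8: unregister job_B -> active={}
Op 9: register job_A */6 -> active={job_A:*/6}
Final interval of job_A = 6
Next fire of job_A after T=110: (110//6+1)*6 = 114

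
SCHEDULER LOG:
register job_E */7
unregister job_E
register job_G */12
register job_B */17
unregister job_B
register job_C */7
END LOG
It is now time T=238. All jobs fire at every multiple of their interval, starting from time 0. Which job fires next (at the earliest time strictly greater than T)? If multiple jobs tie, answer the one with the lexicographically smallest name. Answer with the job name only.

Op 1: register job_E */7 -> active={job_E:*/7}
Op 2: unregister job_E -> active={}
Op 3: register job_G */12 -> active={job_G:*/12}
Op 4: register job_B */17 -> active={job_B:*/17, job_G:*/12}
Op 5: unregister job_B -> active={job_G:*/12}
Op 6: register job_C */7 -> active={job_C:*/7, job_G:*/12}
  job_C: interval 7, next fire after T=238 is 245
  job_G: interval 12, next fire after T=238 is 240
Earliest = 240, winner (lex tiebreak) = job_G

Answer: job_G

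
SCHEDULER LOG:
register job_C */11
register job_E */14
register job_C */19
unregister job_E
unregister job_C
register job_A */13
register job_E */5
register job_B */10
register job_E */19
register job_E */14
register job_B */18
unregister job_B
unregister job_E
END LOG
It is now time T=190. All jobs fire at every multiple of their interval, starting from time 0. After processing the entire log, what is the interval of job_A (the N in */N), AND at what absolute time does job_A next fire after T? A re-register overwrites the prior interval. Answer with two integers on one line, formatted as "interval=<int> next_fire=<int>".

Answer: interval=13 next_fire=195

Derivation:
Op 1: register job_C */11 -> active={job_C:*/11}
Op 2: register job_E */14 -> active={job_C:*/11, job_E:*/14}
Op 3: register job_C */19 -> active={job_C:*/19, job_E:*/14}
Op 4: unregister job_E -> active={job_C:*/19}
Op 5: unregister job_C -> active={}
Op 6: register job_A */13 -> active={job_A:*/13}
Op 7: register job_E */5 -> active={job_A:*/13, job_E:*/5}
Op 8: register job_B */10 -> active={job_A:*/13, job_B:*/10, job_E:*/5}
Op 9: register job_E */19 -> active={job_A:*/13, job_B:*/10, job_E:*/19}
Op 10: register job_E */14 -> active={job_A:*/13, job_B:*/10, job_E:*/14}
Op 11: register job_B */18 -> active={job_A:*/13, job_B:*/18, job_E:*/14}
Op 12: unregister job_B -> active={job_A:*/13, job_E:*/14}
Op 13: unregister job_E -> active={job_A:*/13}
Final interval of job_A = 13
Next fire of job_A after T=190: (190//13+1)*13 = 195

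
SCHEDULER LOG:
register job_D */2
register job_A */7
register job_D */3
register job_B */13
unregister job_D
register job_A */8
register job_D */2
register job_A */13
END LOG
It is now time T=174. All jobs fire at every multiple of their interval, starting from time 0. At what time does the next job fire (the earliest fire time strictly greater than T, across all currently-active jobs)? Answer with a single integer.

Answer: 176

Derivation:
Op 1: register job_D */2 -> active={job_D:*/2}
Op 2: register job_A */7 -> active={job_A:*/7, job_D:*/2}
Op 3: register job_D */3 -> active={job_A:*/7, job_D:*/3}
Op 4: register job_B */13 -> active={job_A:*/7, job_B:*/13, job_D:*/3}
Op 5: unregister job_D -> active={job_A:*/7, job_B:*/13}
Op 6: register job_A */8 -> active={job_A:*/8, job_B:*/13}
Op 7: register job_D */2 -> active={job_A:*/8, job_B:*/13, job_D:*/2}
Op 8: register job_A */13 -> active={job_A:*/13, job_B:*/13, job_D:*/2}
  job_A: interval 13, next fire after T=174 is 182
  job_B: interval 13, next fire after T=174 is 182
  job_D: interval 2, next fire after T=174 is 176
Earliest fire time = 176 (job job_D)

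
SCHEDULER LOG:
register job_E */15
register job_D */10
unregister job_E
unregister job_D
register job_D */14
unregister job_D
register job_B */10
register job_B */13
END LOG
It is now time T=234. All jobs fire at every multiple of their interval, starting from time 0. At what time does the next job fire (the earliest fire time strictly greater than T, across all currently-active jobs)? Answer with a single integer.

Answer: 247

Derivation:
Op 1: register job_E */15 -> active={job_E:*/15}
Op 2: register job_D */10 -> active={job_D:*/10, job_E:*/15}
Op 3: unregister job_E -> active={job_D:*/10}
Op 4: unregister job_D -> active={}
Op 5: register job_D */14 -> active={job_D:*/14}
Op 6: unregister job_D -> active={}
Op 7: register job_B */10 -> active={job_B:*/10}
Op 8: register job_B */13 -> active={job_B:*/13}
  job_B: interval 13, next fire after T=234 is 247
Earliest fire time = 247 (job job_B)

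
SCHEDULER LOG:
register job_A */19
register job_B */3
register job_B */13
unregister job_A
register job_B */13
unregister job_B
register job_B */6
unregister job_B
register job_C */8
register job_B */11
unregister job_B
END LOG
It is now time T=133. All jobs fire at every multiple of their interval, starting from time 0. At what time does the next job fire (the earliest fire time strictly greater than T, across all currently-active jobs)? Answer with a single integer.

Op 1: register job_A */19 -> active={job_A:*/19}
Op 2: register job_B */3 -> active={job_A:*/19, job_B:*/3}
Op 3: register job_B */13 -> active={job_A:*/19, job_B:*/13}
Op 4: unregister job_A -> active={job_B:*/13}
Op 5: register job_B */13 -> active={job_B:*/13}
Op 6: unregister job_B -> active={}
Op 7: register job_B */6 -> active={job_B:*/6}
Op 8: unregister job_B -> active={}
Op 9: register job_C */8 -> active={job_C:*/8}
Op 10: register job_B */11 -> active={job_B:*/11, job_C:*/8}
Op 11: unregister job_B -> active={job_C:*/8}
  job_C: interval 8, next fire after T=133 is 136
Earliest fire time = 136 (job job_C)

Answer: 136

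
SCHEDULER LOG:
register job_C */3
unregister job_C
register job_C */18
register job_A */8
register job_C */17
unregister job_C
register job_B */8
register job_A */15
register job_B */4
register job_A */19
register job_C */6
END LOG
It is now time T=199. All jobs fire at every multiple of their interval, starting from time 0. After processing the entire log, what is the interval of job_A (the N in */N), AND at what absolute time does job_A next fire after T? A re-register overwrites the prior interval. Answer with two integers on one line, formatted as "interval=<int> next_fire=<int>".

Op 1: register job_C */3 -> active={job_C:*/3}
Op 2: unregister job_C -> active={}
Op 3: register job_C */18 -> active={job_C:*/18}
Op 4: register job_A */8 -> active={job_A:*/8, job_C:*/18}
Op 5: register job_C */17 -> active={job_A:*/8, job_C:*/17}
Op 6: unregister job_C -> active={job_A:*/8}
Op 7: register job_B */8 -> active={job_A:*/8, job_B:*/8}
Op 8: register job_A */15 -> active={job_A:*/15, job_B:*/8}
Op 9: register job_B */4 -> active={job_A:*/15, job_B:*/4}
Op 10: register job_A */19 -> active={job_A:*/19, job_B:*/4}
Op 11: register job_C */6 -> active={job_A:*/19, job_B:*/4, job_C:*/6}
Final interval of job_A = 19
Next fire of job_A after T=199: (199//19+1)*19 = 209

Answer: interval=19 next_fire=209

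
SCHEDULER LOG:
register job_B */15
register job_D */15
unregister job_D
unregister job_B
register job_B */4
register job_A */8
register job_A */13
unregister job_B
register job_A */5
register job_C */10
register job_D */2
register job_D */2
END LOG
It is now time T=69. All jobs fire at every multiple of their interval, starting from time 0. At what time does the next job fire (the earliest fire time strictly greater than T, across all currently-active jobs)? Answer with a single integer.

Answer: 70

Derivation:
Op 1: register job_B */15 -> active={job_B:*/15}
Op 2: register job_D */15 -> active={job_B:*/15, job_D:*/15}
Op 3: unregister job_D -> active={job_B:*/15}
Op 4: unregister job_B -> active={}
Op 5: register job_B */4 -> active={job_B:*/4}
Op 6: register job_A */8 -> active={job_A:*/8, job_B:*/4}
Op 7: register job_A */13 -> active={job_A:*/13, job_B:*/4}
Op 8: unregister job_B -> active={job_A:*/13}
Op 9: register job_A */5 -> active={job_A:*/5}
Op 10: register job_C */10 -> active={job_A:*/5, job_C:*/10}
Op 11: register job_D */2 -> active={job_A:*/5, job_C:*/10, job_D:*/2}
Op 12: register job_D */2 -> active={job_A:*/5, job_C:*/10, job_D:*/2}
  job_A: interval 5, next fire after T=69 is 70
  job_C: interval 10, next fire after T=69 is 70
  job_D: interval 2, next fire after T=69 is 70
Earliest fire time = 70 (job job_A)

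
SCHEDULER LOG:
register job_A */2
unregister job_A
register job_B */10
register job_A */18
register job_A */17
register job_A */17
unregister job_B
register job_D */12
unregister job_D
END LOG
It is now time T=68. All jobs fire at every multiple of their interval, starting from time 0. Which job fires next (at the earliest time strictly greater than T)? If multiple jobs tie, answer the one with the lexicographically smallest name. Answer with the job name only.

Answer: job_A

Derivation:
Op 1: register job_A */2 -> active={job_A:*/2}
Op 2: unregister job_A -> active={}
Op 3: register job_B */10 -> active={job_B:*/10}
Op 4: register job_A */18 -> active={job_A:*/18, job_B:*/10}
Op 5: register job_A */17 -> active={job_A:*/17, job_B:*/10}
Op 6: register job_A */17 -> active={job_A:*/17, job_B:*/10}
Op 7: unregister job_B -> active={job_A:*/17}
Op 8: register job_D */12 -> active={job_A:*/17, job_D:*/12}
Op 9: unregister job_D -> active={job_A:*/17}
  job_A: interval 17, next fire after T=68 is 85
Earliest = 85, winner (lex tiebreak) = job_A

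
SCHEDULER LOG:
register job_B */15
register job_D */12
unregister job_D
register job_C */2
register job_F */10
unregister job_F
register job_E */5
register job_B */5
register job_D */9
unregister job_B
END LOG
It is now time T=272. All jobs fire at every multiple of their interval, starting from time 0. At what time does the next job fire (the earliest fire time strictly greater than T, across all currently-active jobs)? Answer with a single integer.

Answer: 274

Derivation:
Op 1: register job_B */15 -> active={job_B:*/15}
Op 2: register job_D */12 -> active={job_B:*/15, job_D:*/12}
Op 3: unregister job_D -> active={job_B:*/15}
Op 4: register job_C */2 -> active={job_B:*/15, job_C:*/2}
Op 5: register job_F */10 -> active={job_B:*/15, job_C:*/2, job_F:*/10}
Op 6: unregister job_F -> active={job_B:*/15, job_C:*/2}
Op 7: register job_E */5 -> active={job_B:*/15, job_C:*/2, job_E:*/5}
Op 8: register job_B */5 -> active={job_B:*/5, job_C:*/2, job_E:*/5}
Op 9: register job_D */9 -> active={job_B:*/5, job_C:*/2, job_D:*/9, job_E:*/5}
Op 10: unregister job_B -> active={job_C:*/2, job_D:*/9, job_E:*/5}
  job_C: interval 2, next fire after T=272 is 274
  job_D: interval 9, next fire after T=272 is 279
  job_E: interval 5, next fire after T=272 is 275
Earliest fire time = 274 (job job_C)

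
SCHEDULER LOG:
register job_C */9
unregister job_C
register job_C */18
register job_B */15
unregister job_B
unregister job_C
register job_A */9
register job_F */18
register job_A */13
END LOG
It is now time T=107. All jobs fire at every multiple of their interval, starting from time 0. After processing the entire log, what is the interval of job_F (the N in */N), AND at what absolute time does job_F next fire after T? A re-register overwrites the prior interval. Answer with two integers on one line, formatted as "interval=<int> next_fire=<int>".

Op 1: register job_C */9 -> active={job_C:*/9}
Op 2: unregister job_C -> active={}
Op 3: register job_C */18 -> active={job_C:*/18}
Op 4: register job_B */15 -> active={job_B:*/15, job_C:*/18}
Op 5: unregister job_B -> active={job_C:*/18}
Op 6: unregister job_C -> active={}
Op 7: register job_A */9 -> active={job_A:*/9}
Op 8: register job_F */18 -> active={job_A:*/9, job_F:*/18}
Op 9: register job_A */13 -> active={job_A:*/13, job_F:*/18}
Final interval of job_F = 18
Next fire of job_F after T=107: (107//18+1)*18 = 108

Answer: interval=18 next_fire=108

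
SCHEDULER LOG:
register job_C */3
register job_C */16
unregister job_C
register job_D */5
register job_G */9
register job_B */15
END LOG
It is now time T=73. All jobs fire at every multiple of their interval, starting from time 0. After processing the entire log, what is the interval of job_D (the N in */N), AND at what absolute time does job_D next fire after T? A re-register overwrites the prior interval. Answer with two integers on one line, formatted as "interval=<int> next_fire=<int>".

Answer: interval=5 next_fire=75

Derivation:
Op 1: register job_C */3 -> active={job_C:*/3}
Op 2: register job_C */16 -> active={job_C:*/16}
Op 3: unregister job_C -> active={}
Op 4: register job_D */5 -> active={job_D:*/5}
Op 5: register job_G */9 -> active={job_D:*/5, job_G:*/9}
Op 6: register job_B */15 -> active={job_B:*/15, job_D:*/5, job_G:*/9}
Final interval of job_D = 5
Next fire of job_D after T=73: (73//5+1)*5 = 75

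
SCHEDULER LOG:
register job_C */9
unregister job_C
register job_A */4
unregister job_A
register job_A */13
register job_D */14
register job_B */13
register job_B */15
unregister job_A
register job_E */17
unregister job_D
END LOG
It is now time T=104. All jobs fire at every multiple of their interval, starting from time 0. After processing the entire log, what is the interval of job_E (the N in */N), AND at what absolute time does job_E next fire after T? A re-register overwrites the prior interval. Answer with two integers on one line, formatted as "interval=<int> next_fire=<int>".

Op 1: register job_C */9 -> active={job_C:*/9}
Op 2: unregister job_C -> active={}
Op 3: register job_A */4 -> active={job_A:*/4}
Op 4: unregister job_A -> active={}
Op 5: register job_A */13 -> active={job_A:*/13}
Op 6: register job_D */14 -> active={job_A:*/13, job_D:*/14}
Op 7: register job_B */13 -> active={job_A:*/13, job_B:*/13, job_D:*/14}
Op 8: register job_B */15 -> active={job_A:*/13, job_B:*/15, job_D:*/14}
Op 9: unregister job_A -> active={job_B:*/15, job_D:*/14}
Op 10: register job_E */17 -> active={job_B:*/15, job_D:*/14, job_E:*/17}
Op 11: unregister job_D -> active={job_B:*/15, job_E:*/17}
Final interval of job_E = 17
Next fire of job_E after T=104: (104//17+1)*17 = 119

Answer: interval=17 next_fire=119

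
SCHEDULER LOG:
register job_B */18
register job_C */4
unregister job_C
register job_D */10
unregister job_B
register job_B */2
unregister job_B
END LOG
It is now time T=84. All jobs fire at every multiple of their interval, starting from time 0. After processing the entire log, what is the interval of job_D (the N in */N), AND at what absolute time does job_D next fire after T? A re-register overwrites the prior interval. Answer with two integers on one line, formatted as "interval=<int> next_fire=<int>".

Answer: interval=10 next_fire=90

Derivation:
Op 1: register job_B */18 -> active={job_B:*/18}
Op 2: register job_C */4 -> active={job_B:*/18, job_C:*/4}
Op 3: unregister job_C -> active={job_B:*/18}
Op 4: register job_D */10 -> active={job_B:*/18, job_D:*/10}
Op 5: unregister job_B -> active={job_D:*/10}
Op 6: register job_B */2 -> active={job_B:*/2, job_D:*/10}
Op 7: unregister job_B -> active={job_D:*/10}
Final interval of job_D = 10
Next fire of job_D after T=84: (84//10+1)*10 = 90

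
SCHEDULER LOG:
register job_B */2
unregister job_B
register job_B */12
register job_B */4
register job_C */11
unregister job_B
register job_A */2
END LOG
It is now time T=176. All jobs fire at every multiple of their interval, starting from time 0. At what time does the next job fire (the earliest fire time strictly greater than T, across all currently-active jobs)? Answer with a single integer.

Answer: 178

Derivation:
Op 1: register job_B */2 -> active={job_B:*/2}
Op 2: unregister job_B -> active={}
Op 3: register job_B */12 -> active={job_B:*/12}
Op 4: register job_B */4 -> active={job_B:*/4}
Op 5: register job_C */11 -> active={job_B:*/4, job_C:*/11}
Op 6: unregister job_B -> active={job_C:*/11}
Op 7: register job_A */2 -> active={job_A:*/2, job_C:*/11}
  job_A: interval 2, next fire after T=176 is 178
  job_C: interval 11, next fire after T=176 is 187
Earliest fire time = 178 (job job_A)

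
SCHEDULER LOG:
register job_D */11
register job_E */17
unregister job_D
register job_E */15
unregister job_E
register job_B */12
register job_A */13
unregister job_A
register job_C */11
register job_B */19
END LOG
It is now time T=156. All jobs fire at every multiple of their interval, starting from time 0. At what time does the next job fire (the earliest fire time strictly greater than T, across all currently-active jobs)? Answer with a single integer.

Answer: 165

Derivation:
Op 1: register job_D */11 -> active={job_D:*/11}
Op 2: register job_E */17 -> active={job_D:*/11, job_E:*/17}
Op 3: unregister job_D -> active={job_E:*/17}
Op 4: register job_E */15 -> active={job_E:*/15}
Op 5: unregister job_E -> active={}
Op 6: register job_B */12 -> active={job_B:*/12}
Op 7: register job_A */13 -> active={job_A:*/13, job_B:*/12}
Op 8: unregister job_A -> active={job_B:*/12}
Op 9: register job_C */11 -> active={job_B:*/12, job_C:*/11}
Op 10: register job_B */19 -> active={job_B:*/19, job_C:*/11}
  job_B: interval 19, next fire after T=156 is 171
  job_C: interval 11, next fire after T=156 is 165
Earliest fire time = 165 (job job_C)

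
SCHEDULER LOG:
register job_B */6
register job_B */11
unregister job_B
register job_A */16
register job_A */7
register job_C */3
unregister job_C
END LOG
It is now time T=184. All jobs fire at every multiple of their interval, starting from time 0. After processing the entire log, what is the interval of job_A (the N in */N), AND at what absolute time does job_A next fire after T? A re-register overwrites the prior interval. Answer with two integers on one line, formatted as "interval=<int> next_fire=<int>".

Answer: interval=7 next_fire=189

Derivation:
Op 1: register job_B */6 -> active={job_B:*/6}
Op 2: register job_B */11 -> active={job_B:*/11}
Op 3: unregister job_B -> active={}
Op 4: register job_A */16 -> active={job_A:*/16}
Op 5: register job_A */7 -> active={job_A:*/7}
Op 6: register job_C */3 -> active={job_A:*/7, job_C:*/3}
Op 7: unregister job_C -> active={job_A:*/7}
Final interval of job_A = 7
Next fire of job_A after T=184: (184//7+1)*7 = 189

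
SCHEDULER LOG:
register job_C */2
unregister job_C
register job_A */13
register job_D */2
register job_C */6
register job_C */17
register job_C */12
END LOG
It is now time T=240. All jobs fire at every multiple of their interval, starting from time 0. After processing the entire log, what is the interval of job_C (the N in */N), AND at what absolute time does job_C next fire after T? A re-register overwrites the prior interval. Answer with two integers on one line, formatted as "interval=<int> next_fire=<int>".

Answer: interval=12 next_fire=252

Derivation:
Op 1: register job_C */2 -> active={job_C:*/2}
Op 2: unregister job_C -> active={}
Op 3: register job_A */13 -> active={job_A:*/13}
Op 4: register job_D */2 -> active={job_A:*/13, job_D:*/2}
Op 5: register job_C */6 -> active={job_A:*/13, job_C:*/6, job_D:*/2}
Op 6: register job_C */17 -> active={job_A:*/13, job_C:*/17, job_D:*/2}
Op 7: register job_C */12 -> active={job_A:*/13, job_C:*/12, job_D:*/2}
Final interval of job_C = 12
Next fire of job_C after T=240: (240//12+1)*12 = 252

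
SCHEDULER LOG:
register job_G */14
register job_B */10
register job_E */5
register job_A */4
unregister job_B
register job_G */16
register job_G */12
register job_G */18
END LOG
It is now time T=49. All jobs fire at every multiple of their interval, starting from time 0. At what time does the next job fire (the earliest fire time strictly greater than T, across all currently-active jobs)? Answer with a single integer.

Answer: 50

Derivation:
Op 1: register job_G */14 -> active={job_G:*/14}
Op 2: register job_B */10 -> active={job_B:*/10, job_G:*/14}
Op 3: register job_E */5 -> active={job_B:*/10, job_E:*/5, job_G:*/14}
Op 4: register job_A */4 -> active={job_A:*/4, job_B:*/10, job_E:*/5, job_G:*/14}
Op 5: unregister job_B -> active={job_A:*/4, job_E:*/5, job_G:*/14}
Op 6: register job_G */16 -> active={job_A:*/4, job_E:*/5, job_G:*/16}
Op 7: register job_G */12 -> active={job_A:*/4, job_E:*/5, job_G:*/12}
Op 8: register job_G */18 -> active={job_A:*/4, job_E:*/5, job_G:*/18}
  job_A: interval 4, next fire after T=49 is 52
  job_E: interval 5, next fire after T=49 is 50
  job_G: interval 18, next fire after T=49 is 54
Earliest fire time = 50 (job job_E)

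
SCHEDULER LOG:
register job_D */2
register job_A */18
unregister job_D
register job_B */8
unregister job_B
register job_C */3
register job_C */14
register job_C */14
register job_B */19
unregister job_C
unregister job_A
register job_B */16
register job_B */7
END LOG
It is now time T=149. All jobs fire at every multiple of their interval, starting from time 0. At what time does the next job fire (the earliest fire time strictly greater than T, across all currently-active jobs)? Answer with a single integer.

Answer: 154

Derivation:
Op 1: register job_D */2 -> active={job_D:*/2}
Op 2: register job_A */18 -> active={job_A:*/18, job_D:*/2}
Op 3: unregister job_D -> active={job_A:*/18}
Op 4: register job_B */8 -> active={job_A:*/18, job_B:*/8}
Op 5: unregister job_B -> active={job_A:*/18}
Op 6: register job_C */3 -> active={job_A:*/18, job_C:*/3}
Op 7: register job_C */14 -> active={job_A:*/18, job_C:*/14}
Op 8: register job_C */14 -> active={job_A:*/18, job_C:*/14}
Op 9: register job_B */19 -> active={job_A:*/18, job_B:*/19, job_C:*/14}
Op 10: unregister job_C -> active={job_A:*/18, job_B:*/19}
Op 11: unregister job_A -> active={job_B:*/19}
Op 12: register job_B */16 -> active={job_B:*/16}
Op 13: register job_B */7 -> active={job_B:*/7}
  job_B: interval 7, next fire after T=149 is 154
Earliest fire time = 154 (job job_B)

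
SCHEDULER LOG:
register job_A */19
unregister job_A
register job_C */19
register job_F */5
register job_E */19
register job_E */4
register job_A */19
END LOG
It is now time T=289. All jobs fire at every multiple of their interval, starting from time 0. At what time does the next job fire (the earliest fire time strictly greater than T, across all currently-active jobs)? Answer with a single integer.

Op 1: register job_A */19 -> active={job_A:*/19}
Op 2: unregister job_A -> active={}
Op 3: register job_C */19 -> active={job_C:*/19}
Op 4: register job_F */5 -> active={job_C:*/19, job_F:*/5}
Op 5: register job_E */19 -> active={job_C:*/19, job_E:*/19, job_F:*/5}
Op 6: register job_E */4 -> active={job_C:*/19, job_E:*/4, job_F:*/5}
Op 7: register job_A */19 -> active={job_A:*/19, job_C:*/19, job_E:*/4, job_F:*/5}
  job_A: interval 19, next fire after T=289 is 304
  job_C: interval 19, next fire after T=289 is 304
  job_E: interval 4, next fire after T=289 is 292
  job_F: interval 5, next fire after T=289 is 290
Earliest fire time = 290 (job job_F)

Answer: 290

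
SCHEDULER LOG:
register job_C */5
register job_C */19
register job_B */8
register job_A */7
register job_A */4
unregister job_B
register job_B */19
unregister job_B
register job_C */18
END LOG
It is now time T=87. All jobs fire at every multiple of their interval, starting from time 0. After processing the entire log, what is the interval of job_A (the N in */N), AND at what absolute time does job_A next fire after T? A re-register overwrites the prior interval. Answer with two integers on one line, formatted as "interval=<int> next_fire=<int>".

Answer: interval=4 next_fire=88

Derivation:
Op 1: register job_C */5 -> active={job_C:*/5}
Op 2: register job_C */19 -> active={job_C:*/19}
Op 3: register job_B */8 -> active={job_B:*/8, job_C:*/19}
Op 4: register job_A */7 -> active={job_A:*/7, job_B:*/8, job_C:*/19}
Op 5: register job_A */4 -> active={job_A:*/4, job_B:*/8, job_C:*/19}
Op 6: unregister job_B -> active={job_A:*/4, job_C:*/19}
Op 7: register job_B */19 -> active={job_A:*/4, job_B:*/19, job_C:*/19}
Op 8: unregister job_B -> active={job_A:*/4, job_C:*/19}
Op 9: register job_C */18 -> active={job_A:*/4, job_C:*/18}
Final interval of job_A = 4
Next fire of job_A after T=87: (87//4+1)*4 = 88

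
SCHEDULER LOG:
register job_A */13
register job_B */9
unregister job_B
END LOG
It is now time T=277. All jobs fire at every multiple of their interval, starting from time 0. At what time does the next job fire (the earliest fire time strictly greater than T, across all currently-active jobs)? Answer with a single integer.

Answer: 286

Derivation:
Op 1: register job_A */13 -> active={job_A:*/13}
Op 2: register job_B */9 -> active={job_A:*/13, job_B:*/9}
Op 3: unregister job_B -> active={job_A:*/13}
  job_A: interval 13, next fire after T=277 is 286
Earliest fire time = 286 (job job_A)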